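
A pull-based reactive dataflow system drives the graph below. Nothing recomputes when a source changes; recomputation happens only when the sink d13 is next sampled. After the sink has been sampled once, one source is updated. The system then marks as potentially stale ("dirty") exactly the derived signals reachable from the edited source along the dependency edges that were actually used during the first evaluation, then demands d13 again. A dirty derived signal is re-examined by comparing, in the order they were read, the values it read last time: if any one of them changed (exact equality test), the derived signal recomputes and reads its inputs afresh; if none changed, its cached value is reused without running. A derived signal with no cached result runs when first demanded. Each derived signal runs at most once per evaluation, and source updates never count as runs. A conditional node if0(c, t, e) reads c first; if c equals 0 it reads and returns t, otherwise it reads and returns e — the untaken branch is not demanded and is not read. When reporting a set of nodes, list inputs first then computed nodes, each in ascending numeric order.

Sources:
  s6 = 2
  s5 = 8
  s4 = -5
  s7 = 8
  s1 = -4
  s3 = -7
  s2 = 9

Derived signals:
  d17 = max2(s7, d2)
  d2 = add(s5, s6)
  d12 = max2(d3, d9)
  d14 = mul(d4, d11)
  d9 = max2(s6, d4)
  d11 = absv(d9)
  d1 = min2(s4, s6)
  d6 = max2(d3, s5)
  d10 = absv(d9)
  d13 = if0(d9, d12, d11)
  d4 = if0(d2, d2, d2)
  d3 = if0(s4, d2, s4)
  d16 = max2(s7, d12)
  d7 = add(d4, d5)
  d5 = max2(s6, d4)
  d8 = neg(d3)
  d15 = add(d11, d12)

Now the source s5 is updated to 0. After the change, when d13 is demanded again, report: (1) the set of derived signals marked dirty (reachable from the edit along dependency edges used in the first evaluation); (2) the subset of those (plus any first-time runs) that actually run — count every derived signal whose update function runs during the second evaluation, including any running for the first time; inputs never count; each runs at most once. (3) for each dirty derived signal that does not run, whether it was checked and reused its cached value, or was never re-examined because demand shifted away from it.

Marked dirty: d2, d4, d9, d11, d13.
Derived signals that run: d2, d4, d9, d11, d13 — 5 in total.
Every dirty derived signal ran.

First evaluation (everything demanded from the output):
  d2 = add(8, 2) = 10
  d4 = if0(d2=10 -> else branch d2) = 10
  d9 = max2(2, 10) = 10
  d11 = absv(10) = 10
  d13 = if0(d9=10 -> else branch d11) = 10

Propagation after the edit:
  d2: runs — s5 8->0; result 2.
  d4: runs — d2 10->2; d2 10->2; result 2.
  d9: runs — d4 10->2; result 2.
  d11: runs — d9 10->2; result 2.
  d13: runs — d9 10->2; d11 10->2; result 2.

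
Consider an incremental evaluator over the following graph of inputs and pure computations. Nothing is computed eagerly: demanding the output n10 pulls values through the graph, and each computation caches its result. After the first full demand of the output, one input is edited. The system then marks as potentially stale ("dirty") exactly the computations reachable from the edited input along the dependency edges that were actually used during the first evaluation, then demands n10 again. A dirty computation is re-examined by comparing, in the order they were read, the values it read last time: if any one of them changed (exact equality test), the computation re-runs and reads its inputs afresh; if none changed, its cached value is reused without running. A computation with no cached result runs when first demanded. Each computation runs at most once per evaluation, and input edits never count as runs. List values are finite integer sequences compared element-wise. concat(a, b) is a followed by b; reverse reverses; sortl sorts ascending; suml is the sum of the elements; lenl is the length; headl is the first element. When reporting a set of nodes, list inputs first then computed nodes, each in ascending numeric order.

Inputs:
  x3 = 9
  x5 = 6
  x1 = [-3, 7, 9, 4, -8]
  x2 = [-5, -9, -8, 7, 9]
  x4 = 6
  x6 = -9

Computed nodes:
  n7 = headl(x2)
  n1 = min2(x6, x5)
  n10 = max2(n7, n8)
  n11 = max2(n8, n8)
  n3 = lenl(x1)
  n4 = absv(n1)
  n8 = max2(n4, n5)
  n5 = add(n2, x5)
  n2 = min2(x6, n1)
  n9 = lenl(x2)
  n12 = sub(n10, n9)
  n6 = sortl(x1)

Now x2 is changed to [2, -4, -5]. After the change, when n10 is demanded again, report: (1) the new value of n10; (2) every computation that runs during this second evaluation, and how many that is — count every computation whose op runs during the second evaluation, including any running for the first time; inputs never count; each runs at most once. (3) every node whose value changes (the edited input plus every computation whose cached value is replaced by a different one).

n10 now evaluates to 9.
Run set: n7, n10 (2 run).
Changed values: x2, n7.

Initial pass — values computed on the first demand:
  n1 = min2(-9, 6) = -9
  n2 = min2(-9, -9) = -9
  n4 = absv(-9) = 9
  n5 = add(-9, 6) = -3
  n7 = headl([-5, -9, -8, 7, 9]) = -5
  n8 = max2(9, -3) = 9
  n10 = max2(-5, 9) = 9

Second demand — change propagation:
  n7: re-runs because x2 [-5, -9, -8, 7, 9]->[2, -4, -5]; new result 2.
  n10: re-runs because n7 -5->2; new result 9 (unchanged).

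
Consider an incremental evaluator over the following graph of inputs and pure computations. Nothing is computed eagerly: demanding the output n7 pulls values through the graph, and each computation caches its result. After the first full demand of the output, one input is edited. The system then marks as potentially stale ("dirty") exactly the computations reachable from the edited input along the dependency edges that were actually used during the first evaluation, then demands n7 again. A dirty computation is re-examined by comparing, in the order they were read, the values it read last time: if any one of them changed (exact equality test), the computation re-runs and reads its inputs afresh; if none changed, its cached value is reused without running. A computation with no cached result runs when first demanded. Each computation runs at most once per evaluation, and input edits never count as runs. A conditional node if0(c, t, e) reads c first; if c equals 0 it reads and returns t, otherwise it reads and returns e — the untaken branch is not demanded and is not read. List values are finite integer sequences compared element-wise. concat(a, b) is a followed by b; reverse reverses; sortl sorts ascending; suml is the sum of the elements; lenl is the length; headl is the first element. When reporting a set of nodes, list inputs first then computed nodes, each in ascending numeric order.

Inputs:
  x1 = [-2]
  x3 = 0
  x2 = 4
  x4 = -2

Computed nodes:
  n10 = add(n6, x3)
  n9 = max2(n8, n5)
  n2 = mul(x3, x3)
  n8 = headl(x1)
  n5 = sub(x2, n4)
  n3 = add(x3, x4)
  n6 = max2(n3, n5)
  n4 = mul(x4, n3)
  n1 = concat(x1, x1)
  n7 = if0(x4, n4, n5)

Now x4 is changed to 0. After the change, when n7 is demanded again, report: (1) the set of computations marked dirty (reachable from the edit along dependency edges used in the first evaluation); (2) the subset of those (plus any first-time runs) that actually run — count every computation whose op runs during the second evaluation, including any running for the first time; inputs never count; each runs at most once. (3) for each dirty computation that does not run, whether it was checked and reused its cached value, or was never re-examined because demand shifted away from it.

Initial pass — values computed on the first demand:
  n3 = add(0, -2) = -2
  n4 = mul(-2, -2) = 4
  n5 = sub(4, 4) = 0
  n7 = if0(x4=-2 -> else branch n5) = 0

Second demand — change propagation:
  n3: re-runs because x4 -2->0; new result 0.
  n4: re-runs because x4 -2->0; n3 -2->0; new result 0.
  n5: dirty yet unreached — the second evaluation never asks for it.
  n7: re-runs because x4 -2->0; new result 0 (unchanged).

The important point: the flipped condition redirects demand; n5 is left stale, never re-checked.

Dirty set: n3, n4, n5, n7.
Run set: n3, n4, n7 (3 run).
Left stale — demand moved off them: n5.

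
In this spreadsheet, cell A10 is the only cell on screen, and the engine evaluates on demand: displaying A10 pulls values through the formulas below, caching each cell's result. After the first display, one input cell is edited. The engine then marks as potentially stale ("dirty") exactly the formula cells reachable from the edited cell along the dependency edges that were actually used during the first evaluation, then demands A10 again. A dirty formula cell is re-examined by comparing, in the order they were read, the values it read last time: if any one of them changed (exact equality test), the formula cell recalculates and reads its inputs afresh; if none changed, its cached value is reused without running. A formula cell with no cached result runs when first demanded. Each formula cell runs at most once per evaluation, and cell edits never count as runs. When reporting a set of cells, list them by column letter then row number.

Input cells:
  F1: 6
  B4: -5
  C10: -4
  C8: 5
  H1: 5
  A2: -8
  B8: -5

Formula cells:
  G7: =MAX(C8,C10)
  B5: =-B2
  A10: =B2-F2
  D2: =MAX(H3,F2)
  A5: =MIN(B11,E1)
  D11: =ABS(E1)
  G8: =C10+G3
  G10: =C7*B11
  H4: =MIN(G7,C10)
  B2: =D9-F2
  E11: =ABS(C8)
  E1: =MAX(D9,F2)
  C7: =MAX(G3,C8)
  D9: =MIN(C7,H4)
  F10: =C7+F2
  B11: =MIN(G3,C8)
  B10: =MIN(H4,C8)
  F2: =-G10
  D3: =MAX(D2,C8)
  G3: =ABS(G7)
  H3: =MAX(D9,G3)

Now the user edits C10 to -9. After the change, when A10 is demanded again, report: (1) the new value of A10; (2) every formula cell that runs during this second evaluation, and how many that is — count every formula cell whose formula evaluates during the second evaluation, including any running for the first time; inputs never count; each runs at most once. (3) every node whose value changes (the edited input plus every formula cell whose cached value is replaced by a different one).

A10 now evaluates to 41.
Run set: A10, B2, D9, G7, H4 (5 run).
Changed values: A10, B2, C10, D9, H4.
The important point: at G3 every value read last time is unchanged, so the dirty flag clears without a run.

Initial pass — values computed on the first demand:
  G7 = MAX(5, -4) = 5
  G3 = ABS(5) = 5
  B11 = MIN(5, 5) = 5
  C7 = MAX(5, 5) = 5
  G10 = 5 * 5 = 25
  F2 = -(25) = -25
  H4 = MIN(5, -4) = -4
  D9 = MIN(5, -4) = -4
  B2 = -4 - -25 = 21
  A10 = 21 - -25 = 46

Second demand — change propagation:
  G7: re-runs because C10 -4->-9; new result 5 (unchanged).
  G3: re-examined; everything it read last time is the same (G7 unchanged) — cache 5 kept, no run.
  B11: re-examined; everything it read last time is the same (G3 unchanged, C8 unchanged) — cache 5 kept, no run.
  C7: re-examined; everything it read last time is the same (G3 unchanged, C8 unchanged) — cache 5 kept, no run.
  G10: re-examined; everything it read last time is the same (C7 unchanged, B11 unchanged) — cache 25 kept, no run.
  F2: re-examined; everything it read last time is the same (G10 unchanged) — cache -25 kept, no run.
  H4: re-runs because C10 -4->-9; new result -9.
  D9: re-runs because H4 -4->-9; new result -9.
  B2: re-runs because D9 -4->-9; new result 16.
  A10: re-runs because B2 21->16; new result 41.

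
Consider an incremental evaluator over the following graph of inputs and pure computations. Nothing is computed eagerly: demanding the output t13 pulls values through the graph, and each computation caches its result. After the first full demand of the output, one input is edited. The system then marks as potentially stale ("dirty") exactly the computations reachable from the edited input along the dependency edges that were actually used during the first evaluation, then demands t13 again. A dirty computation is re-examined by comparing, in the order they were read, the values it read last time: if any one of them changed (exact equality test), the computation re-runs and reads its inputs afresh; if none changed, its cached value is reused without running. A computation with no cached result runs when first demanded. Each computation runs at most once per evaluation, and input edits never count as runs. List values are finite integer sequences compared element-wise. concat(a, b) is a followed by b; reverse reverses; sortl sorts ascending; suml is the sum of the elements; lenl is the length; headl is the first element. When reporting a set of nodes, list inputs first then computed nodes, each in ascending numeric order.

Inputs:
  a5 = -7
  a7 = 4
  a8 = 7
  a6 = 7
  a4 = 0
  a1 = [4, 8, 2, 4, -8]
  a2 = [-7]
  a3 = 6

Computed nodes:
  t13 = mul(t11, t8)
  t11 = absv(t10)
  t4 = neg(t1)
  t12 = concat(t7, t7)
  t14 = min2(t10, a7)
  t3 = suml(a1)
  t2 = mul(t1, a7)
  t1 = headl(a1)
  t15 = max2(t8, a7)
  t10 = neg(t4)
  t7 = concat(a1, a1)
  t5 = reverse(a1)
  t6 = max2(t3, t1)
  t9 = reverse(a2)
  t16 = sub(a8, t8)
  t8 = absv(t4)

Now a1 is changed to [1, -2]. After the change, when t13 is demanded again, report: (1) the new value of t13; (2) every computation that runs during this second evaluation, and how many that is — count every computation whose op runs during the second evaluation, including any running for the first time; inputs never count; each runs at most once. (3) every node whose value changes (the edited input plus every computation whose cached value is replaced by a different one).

Initial pass — values computed on the first demand:
  t1 = headl([4, 8, 2, 4, -8]) = 4
  t4 = neg(4) = -4
  t8 = absv(-4) = 4
  t10 = neg(-4) = 4
  t11 = absv(4) = 4
  t13 = mul(4, 4) = 16

Second demand — change propagation:
  t1: re-runs because a1 [4, 8, 2, 4, -8]->[1, -2]; new result 1.
  t4: re-runs because t1 4->1; new result -1.
  t8: re-runs because t4 -4->-1; new result 1.
  t10: re-runs because t4 -4->-1; new result 1.
  t11: re-runs because t10 4->1; new result 1.
  t13: re-runs because t11 4->1; t8 4->1; new result 1.

t13 now evaluates to 1.
Run set: t1, t4, t8, t10, t11, t13 (6 run).
Changed values: a1, t1, t4, t8, t10, t11, t13.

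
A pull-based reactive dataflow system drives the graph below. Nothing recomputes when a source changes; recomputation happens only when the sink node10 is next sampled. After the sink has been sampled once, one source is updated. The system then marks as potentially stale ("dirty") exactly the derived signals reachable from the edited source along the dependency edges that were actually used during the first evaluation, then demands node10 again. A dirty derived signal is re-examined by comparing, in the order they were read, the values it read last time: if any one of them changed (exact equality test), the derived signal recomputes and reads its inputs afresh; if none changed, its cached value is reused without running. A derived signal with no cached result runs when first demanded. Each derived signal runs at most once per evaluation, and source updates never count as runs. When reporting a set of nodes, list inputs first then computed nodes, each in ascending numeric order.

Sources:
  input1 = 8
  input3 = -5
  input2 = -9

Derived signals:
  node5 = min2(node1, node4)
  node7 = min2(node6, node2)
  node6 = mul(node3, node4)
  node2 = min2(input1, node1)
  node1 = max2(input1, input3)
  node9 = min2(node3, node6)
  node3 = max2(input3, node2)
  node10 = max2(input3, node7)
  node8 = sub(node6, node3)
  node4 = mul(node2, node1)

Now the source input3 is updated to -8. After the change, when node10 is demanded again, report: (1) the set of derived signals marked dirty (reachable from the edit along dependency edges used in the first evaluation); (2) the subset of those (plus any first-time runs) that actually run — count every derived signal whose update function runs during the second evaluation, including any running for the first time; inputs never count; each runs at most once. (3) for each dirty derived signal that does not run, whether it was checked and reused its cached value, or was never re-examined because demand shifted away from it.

Marked dirty: node1, node2, node3, node4, node6, node7, node10.
Derived signals that run: node1, node3, node10 — 3 in total.
Checked but reused from cache: node2, node4, node6, node7.
Key observation: the cutoff stops propagation at node2 — its inputs' values are unchanged, so it reuses its cache.

First evaluation (everything demanded from the output):
  node1 = max2(8, -5) = 8
  node2 = min2(8, 8) = 8
  node3 = max2(-5, 8) = 8
  node4 = mul(8, 8) = 64
  node6 = mul(8, 64) = 512
  node7 = min2(512, 8) = 8
  node10 = max2(-5, 8) = 8

Propagation after the edit:
  node1: runs — input3 -5->-8; result 8 (same value as before).
  node2: checked — values it read are unchanged (input1 unchanged, node1 unchanged); reused cached 8 without running.
  node3: runs — input3 -5->-8; result 8 (same value as before).
  node4: checked — values it read are unchanged (node2 unchanged, node1 unchanged); reused cached 64 without running.
  node6: checked — values it read are unchanged (node3 unchanged, node4 unchanged); reused cached 512 without running.
  node7: checked — values it read are unchanged (node6 unchanged, node2 unchanged); reused cached 8 without running.
  node10: runs — input3 -5->-8; result 8 (same value as before).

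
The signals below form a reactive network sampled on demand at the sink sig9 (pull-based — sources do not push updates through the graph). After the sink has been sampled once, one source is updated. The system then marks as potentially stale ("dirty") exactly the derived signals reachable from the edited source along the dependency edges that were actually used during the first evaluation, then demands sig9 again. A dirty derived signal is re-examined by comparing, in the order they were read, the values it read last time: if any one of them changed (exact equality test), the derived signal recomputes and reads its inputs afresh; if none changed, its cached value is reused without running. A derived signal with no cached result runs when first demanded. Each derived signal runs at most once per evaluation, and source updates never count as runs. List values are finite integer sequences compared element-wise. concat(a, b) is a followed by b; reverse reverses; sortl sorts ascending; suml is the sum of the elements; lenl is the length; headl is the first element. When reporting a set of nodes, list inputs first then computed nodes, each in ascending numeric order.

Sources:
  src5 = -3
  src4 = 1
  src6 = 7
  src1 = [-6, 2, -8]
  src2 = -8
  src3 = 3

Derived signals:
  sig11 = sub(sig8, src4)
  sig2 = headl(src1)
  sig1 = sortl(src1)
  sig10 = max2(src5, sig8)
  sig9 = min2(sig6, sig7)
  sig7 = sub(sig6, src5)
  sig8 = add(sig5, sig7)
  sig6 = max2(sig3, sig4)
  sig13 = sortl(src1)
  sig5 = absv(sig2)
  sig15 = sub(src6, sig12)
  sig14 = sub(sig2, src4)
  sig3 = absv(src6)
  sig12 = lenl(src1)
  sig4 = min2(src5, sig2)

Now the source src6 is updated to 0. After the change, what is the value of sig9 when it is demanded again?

Initial pass — values computed on the first demand:
  sig2 = headl([-6, 2, -8]) = -6
  sig3 = absv(7) = 7
  sig4 = min2(-3, -6) = -6
  sig6 = max2(7, -6) = 7
  sig7 = sub(7, -3) = 10
  sig9 = min2(7, 10) = 7

Second demand — change propagation:
  sig3: re-runs because src6 7->0; new result 0.
  sig6: re-runs because sig3 7->0; new result 0.
  sig7: re-runs because sig6 7->0; new result 3.
  sig9: re-runs because sig6 7->0; sig7 10->3; new result 0.

sig9 now evaluates to 0.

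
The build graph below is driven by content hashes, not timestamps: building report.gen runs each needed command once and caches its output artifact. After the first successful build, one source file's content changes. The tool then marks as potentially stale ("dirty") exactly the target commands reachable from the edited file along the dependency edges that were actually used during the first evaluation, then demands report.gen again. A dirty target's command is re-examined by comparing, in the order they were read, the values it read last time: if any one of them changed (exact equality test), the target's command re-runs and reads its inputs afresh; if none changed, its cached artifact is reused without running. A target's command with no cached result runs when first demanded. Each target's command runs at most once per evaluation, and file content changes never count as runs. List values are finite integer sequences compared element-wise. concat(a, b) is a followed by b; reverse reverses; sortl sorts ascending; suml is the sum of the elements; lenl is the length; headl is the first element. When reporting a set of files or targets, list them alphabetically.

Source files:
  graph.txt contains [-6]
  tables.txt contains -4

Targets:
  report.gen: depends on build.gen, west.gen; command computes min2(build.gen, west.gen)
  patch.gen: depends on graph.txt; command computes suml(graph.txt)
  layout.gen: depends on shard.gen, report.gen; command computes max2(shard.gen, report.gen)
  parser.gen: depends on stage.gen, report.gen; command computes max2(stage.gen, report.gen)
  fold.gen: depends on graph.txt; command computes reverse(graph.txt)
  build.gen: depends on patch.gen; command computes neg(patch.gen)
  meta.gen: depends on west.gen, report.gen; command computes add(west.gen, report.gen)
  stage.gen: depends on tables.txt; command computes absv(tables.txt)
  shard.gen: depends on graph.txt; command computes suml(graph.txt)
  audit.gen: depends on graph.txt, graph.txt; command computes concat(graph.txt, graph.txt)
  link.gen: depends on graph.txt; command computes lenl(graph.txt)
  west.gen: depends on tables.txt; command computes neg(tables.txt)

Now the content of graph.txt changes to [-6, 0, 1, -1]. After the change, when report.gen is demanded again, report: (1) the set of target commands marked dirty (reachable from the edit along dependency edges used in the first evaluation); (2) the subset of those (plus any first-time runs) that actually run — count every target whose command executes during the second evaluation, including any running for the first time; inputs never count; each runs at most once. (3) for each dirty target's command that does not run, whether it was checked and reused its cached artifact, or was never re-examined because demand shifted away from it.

Initial pass — values computed on the first demand:
  patch.gen = suml([-6]) = -6
  build.gen = neg(-6) = 6
  west.gen = neg(-4) = 4
  report.gen = min2(6, 4) = 4

Second demand — change propagation:
  patch.gen: re-runs because graph.txt [-6]->[-6, 0, 1, -1]; new result -6 (unchanged).
  build.gen: re-examined; everything it read last time is the same (patch.gen unchanged) — cache 6 kept, no run.
  report.gen: re-examined; everything it read last time is the same (build.gen unchanged, west.gen unchanged) — cache 4 kept, no run.

The important point: patch.gen recomputes to an identical value, and the output ends up unchanged.

Dirty set: build.gen, patch.gen, report.gen.
Run set: patch.gen (1 run).
Re-examined without running (cache reused): build.gen, report.gen.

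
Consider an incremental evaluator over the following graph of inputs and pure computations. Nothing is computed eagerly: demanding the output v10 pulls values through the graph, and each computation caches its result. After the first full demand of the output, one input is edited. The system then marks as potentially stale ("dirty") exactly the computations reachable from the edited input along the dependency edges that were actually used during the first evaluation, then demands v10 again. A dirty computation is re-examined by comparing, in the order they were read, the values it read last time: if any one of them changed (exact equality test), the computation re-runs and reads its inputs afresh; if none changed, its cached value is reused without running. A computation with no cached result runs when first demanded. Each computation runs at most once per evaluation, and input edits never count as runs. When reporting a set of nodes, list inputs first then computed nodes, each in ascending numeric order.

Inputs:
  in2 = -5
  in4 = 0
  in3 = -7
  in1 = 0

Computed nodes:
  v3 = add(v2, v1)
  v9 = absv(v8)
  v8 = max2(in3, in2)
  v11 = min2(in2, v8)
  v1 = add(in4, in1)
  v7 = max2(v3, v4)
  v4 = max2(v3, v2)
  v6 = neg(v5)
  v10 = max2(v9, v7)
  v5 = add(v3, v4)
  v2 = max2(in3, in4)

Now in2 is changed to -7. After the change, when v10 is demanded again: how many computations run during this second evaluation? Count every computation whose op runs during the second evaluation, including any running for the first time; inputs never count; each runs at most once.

Run set: v8, v9, v10 (3 run).

Initial pass — values computed on the first demand:
  v1 = add(0, 0) = 0
  v2 = max2(-7, 0) = 0
  v3 = add(0, 0) = 0
  v4 = max2(0, 0) = 0
  v7 = max2(0, 0) = 0
  v8 = max2(-7, -5) = -5
  v9 = absv(-5) = 5
  v10 = max2(5, 0) = 5

Second demand — change propagation:
  v8: re-runs because in2 -5->-7; new result -7.
  v9: re-runs because v8 -5->-7; new result 7.
  v10: re-runs because v9 5->7; new result 7.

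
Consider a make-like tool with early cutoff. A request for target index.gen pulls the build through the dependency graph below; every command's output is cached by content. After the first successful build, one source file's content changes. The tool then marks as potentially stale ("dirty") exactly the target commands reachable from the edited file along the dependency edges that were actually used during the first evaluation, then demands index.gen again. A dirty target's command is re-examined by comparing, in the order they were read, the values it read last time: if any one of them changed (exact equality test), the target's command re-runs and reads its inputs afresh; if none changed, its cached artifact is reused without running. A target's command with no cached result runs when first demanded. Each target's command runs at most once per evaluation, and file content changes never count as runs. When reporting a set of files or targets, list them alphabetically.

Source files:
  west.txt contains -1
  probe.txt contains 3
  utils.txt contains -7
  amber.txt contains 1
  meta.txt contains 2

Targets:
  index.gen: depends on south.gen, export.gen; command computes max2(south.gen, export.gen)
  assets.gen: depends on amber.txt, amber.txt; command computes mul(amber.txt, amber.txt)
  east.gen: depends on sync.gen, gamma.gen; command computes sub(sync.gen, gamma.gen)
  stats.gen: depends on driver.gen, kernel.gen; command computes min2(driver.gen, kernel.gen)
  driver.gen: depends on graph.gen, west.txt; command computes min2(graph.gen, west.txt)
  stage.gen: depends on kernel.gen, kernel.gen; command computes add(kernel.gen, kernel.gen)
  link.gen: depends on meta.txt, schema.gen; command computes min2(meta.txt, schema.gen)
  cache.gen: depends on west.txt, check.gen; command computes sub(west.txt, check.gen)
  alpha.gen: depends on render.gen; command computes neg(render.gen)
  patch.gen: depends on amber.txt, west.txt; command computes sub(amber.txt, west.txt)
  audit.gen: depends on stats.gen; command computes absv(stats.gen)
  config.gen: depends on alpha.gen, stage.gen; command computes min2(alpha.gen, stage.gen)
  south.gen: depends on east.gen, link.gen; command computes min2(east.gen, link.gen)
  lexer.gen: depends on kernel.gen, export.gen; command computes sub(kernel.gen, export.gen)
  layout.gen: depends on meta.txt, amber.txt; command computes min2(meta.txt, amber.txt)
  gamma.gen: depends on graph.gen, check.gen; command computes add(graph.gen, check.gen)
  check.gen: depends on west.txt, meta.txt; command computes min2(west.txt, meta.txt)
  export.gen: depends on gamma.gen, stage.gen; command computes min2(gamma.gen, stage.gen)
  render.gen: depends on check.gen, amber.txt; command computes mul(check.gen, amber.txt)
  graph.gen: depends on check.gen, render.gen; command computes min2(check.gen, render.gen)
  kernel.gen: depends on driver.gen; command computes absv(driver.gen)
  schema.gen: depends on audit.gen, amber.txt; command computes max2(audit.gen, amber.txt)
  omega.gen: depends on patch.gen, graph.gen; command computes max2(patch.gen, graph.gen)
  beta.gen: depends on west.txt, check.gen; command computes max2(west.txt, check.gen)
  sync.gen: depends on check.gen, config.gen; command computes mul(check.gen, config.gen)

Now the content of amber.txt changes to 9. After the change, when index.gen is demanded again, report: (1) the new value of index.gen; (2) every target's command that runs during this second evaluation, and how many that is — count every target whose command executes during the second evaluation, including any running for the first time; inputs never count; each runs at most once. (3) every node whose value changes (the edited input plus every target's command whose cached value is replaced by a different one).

First demand of the output computes:
  check.gen = min2(-1, 2) = -1
  render.gen = mul(-1, 1) = -1
  alpha.gen = neg(-1) = 1
  graph.gen = min2(-1, -1) = -1
  driver.gen = min2(-1, -1) = -1
  gamma.gen = add(-1, -1) = -2
  kernel.gen = absv(-1) = 1
  stage.gen = add(1, 1) = 2
  config.gen = min2(1, 2) = 1
  export.gen = min2(-2, 2) = -2
  stats.gen = min2(-1, 1) = -1
  audit.gen = absv(-1) = 1
  schema.gen = max2(1, 1) = 1
  link.gen = min2(2, 1) = 1
  sync.gen = mul(-1, 1) = -1
  east.gen = sub(-1, -2) = 1
  south.gen = min2(1, 1) = 1
  index.gen = max2(1, -2) = 1

After the edit, cleaning proceeds:
  render.gen: a read changed (amber.txt 1->9) — executes, giving -9.
  alpha.gen: a read changed (render.gen -1->-9) — executes, giving 9.
  graph.gen: a read changed (render.gen -1->-9) — executes, giving -9.
  driver.gen: a read changed (graph.gen -1->-9) — executes, giving -9.
  gamma.gen: a read changed (graph.gen -1->-9) — executes, giving -10.
  kernel.gen: a read changed (driver.gen -1->-9) — executes, giving 9.
  stage.gen: a read changed (kernel.gen 1->9; kernel.gen 1->9) — executes, giving 18.
  config.gen: a read changed (alpha.gen 1->9; stage.gen 2->18) — executes, giving 9.
  export.gen: a read changed (gamma.gen -2->-10; stage.gen 2->18) — executes, giving -10.
  stats.gen: a read changed (driver.gen -1->-9; kernel.gen 1->9) — executes, giving -9.
  audit.gen: a read changed (stats.gen -1->-9) — executes, giving 9.
  schema.gen: a read changed (audit.gen 1->9; amber.txt 1->9) — executes, giving 9.
  link.gen: a read changed (schema.gen 1->9) — executes, giving 2.
  sync.gen: a read changed (config.gen 1->9) — executes, giving -9.
  east.gen: a read changed (sync.gen -1->-9; gamma.gen -2->-10) — executes, giving 1 — identical to its old value.
  south.gen: a read changed (link.gen 1->2) — executes, giving 1 — identical to its old value.
  index.gen: a read changed (export.gen -2->-10) — executes, giving 1 — identical to its old value.

Demanding index.gen again yields 1.
17 target commands run: alpha.gen, audit.gen, config.gen, driver.gen, east.gen, export.gen, gamma.gen, graph.gen, index.gen, kernel.gen, link.gen, render.gen, schema.gen, south.gen, stage.gen, stats.gen, sync.gen.
The nodes whose values change: alpha.gen, amber.txt, audit.gen, config.gen, driver.gen, export.gen, gamma.gen, graph.gen, kernel.gen, link.gen, render.gen, schema.gen, stage.gen, stats.gen, sync.gen.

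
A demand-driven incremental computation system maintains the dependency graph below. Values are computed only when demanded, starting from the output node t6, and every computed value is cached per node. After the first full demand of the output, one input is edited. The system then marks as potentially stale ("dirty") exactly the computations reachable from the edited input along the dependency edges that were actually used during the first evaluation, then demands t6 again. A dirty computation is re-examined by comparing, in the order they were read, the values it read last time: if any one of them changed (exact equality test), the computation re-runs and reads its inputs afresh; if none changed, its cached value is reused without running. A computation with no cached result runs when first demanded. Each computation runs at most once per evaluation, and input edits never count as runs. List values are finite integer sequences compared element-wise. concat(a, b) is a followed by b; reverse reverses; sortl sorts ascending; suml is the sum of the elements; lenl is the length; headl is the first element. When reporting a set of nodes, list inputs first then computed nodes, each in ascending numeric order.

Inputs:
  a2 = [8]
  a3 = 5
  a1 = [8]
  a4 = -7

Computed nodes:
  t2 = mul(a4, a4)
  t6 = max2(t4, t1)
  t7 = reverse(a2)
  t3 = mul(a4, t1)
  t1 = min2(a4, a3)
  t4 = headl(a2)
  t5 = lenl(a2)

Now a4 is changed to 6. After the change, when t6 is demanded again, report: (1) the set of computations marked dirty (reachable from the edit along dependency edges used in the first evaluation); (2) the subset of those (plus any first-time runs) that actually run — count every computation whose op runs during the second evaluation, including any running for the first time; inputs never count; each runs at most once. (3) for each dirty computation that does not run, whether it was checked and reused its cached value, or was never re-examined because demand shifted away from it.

Marked dirty: t1, t6.
Computations that run: t1, t6 — 2 in total.
Every dirty computation ran.

First evaluation (everything demanded from the output):
  t1 = min2(-7, 5) = -7
  t4 = headl([8]) = 8
  t6 = max2(8, -7) = 8

Propagation after the edit:
  t1: runs — a4 -7->6; result 5.
  t6: runs — t1 -7->5; result 8 (same value as before).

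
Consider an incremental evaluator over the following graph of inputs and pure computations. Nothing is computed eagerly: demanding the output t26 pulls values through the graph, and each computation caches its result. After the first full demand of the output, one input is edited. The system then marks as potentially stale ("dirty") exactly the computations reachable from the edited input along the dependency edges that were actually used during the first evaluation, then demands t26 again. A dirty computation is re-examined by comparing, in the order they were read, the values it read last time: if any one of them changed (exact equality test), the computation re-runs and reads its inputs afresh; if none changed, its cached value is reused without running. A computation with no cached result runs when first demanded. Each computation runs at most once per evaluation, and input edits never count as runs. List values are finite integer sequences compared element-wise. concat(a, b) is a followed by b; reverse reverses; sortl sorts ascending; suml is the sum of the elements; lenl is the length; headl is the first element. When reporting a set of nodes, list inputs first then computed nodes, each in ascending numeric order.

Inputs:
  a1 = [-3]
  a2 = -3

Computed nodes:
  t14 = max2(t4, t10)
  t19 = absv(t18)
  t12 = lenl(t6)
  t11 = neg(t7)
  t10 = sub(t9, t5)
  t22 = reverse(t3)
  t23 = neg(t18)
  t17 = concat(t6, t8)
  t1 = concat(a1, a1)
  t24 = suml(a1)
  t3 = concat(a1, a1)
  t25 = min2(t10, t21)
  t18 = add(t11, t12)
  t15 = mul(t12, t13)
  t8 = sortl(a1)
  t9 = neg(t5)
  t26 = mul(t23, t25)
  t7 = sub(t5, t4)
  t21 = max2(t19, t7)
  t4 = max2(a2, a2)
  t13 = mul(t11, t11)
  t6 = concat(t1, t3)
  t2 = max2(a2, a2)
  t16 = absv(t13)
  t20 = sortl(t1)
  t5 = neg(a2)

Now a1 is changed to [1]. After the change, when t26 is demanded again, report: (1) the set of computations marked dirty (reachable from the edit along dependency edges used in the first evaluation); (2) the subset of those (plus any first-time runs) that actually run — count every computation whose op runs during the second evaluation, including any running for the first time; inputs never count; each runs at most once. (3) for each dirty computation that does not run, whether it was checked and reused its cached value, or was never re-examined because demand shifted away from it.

Initial pass — values computed on the first demand:
  t1 = concat([-3], [-3]) = [-3, -3]
  t3 = concat([-3], [-3]) = [-3, -3]
  t4 = max2(-3, -3) = -3
  t5 = neg(-3) = 3
  t6 = concat([-3, -3], [-3, -3]) = [-3, -3, -3, -3]
  t7 = sub(3, -3) = 6
  t9 = neg(3) = -3
  t10 = sub(-3, 3) = -6
  t11 = neg(6) = -6
  t12 = lenl([-3, -3, -3, -3]) = 4
  t18 = add(-6, 4) = -2
  t19 = absv(-2) = 2
  t21 = max2(2, 6) = 6
  t23 = neg(-2) = 2
  t25 = min2(-6, 6) = -6
  t26 = mul(2, -6) = -12

Second demand — change propagation:
  t1: re-runs because a1 [-3]->[1]; a1 [-3]->[1]; new result [1, 1].
  t3: re-runs because a1 [-3]->[1]; a1 [-3]->[1]; new result [1, 1].
  t6: re-runs because t1 [-3, -3]->[1, 1]; t3 [-3, -3]->[1, 1]; new result [1, 1, 1, 1].
  t12: re-runs because t6 [-3, -3, -3, -3]->[1, 1, 1, 1]; new result 4 (unchanged).
  t18: re-examined; everything it read last time is the same (t11 unchanged, t12 unchanged) — cache -2 kept, no run.
  t19: re-examined; everything it read last time is the same (t18 unchanged) — cache 2 kept, no run.
  t21: re-examined; everything it read last time is the same (t19 unchanged, t7 unchanged) — cache 6 kept, no run.
  t23: re-examined; everything it read last time is the same (t18 unchanged) — cache 2 kept, no run.
  t25: re-examined; everything it read last time is the same (t10 unchanged, t21 unchanged) — cache -6 kept, no run.
  t26: re-examined; everything it read last time is the same (t23 unchanged, t25 unchanged) — cache -12 kept, no run.

The important point: t12 recomputes to an identical value, and the output ends up unchanged.

Dirty set: t1, t3, t6, t12, t18, t19, t21, t23, t25, t26.
Run set: t1, t3, t6, t12 (4 run).
Re-examined without running (cache reused): t18, t19, t21, t23, t25, t26.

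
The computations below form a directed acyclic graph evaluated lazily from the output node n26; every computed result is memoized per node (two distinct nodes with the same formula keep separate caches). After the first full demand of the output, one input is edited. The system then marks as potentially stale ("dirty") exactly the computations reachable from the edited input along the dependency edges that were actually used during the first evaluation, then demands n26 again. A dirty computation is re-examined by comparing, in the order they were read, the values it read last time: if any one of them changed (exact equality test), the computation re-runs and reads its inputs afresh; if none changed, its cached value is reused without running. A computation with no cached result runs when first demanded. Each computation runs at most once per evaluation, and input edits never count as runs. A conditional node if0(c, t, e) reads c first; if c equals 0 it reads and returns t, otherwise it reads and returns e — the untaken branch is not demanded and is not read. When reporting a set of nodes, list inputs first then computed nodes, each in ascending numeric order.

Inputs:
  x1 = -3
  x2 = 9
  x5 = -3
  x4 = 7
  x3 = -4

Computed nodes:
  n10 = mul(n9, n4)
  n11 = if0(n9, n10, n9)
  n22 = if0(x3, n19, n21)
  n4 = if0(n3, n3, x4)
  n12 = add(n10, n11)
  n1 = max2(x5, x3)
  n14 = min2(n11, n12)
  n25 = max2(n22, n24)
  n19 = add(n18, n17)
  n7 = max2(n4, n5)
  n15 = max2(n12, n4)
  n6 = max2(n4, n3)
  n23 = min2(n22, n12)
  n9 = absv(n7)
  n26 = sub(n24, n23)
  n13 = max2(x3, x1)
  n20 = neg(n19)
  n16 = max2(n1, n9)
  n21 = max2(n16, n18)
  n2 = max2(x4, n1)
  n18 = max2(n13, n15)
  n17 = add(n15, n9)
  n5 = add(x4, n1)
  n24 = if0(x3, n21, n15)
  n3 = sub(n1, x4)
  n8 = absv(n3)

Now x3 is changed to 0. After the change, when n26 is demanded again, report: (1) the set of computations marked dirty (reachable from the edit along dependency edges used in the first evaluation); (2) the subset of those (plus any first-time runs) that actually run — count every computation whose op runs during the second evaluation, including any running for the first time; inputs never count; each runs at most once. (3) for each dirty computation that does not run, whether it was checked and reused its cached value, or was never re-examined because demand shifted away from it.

First demand of the output computes:
  n1 = max2(-3, -4) = -3
  n3 = sub(-3, 7) = -10
  n4 = if0(n3=-10 -> else branch x4) = 7
  n5 = add(7, -3) = 4
  n7 = max2(7, 4) = 7
  n9 = absv(7) = 7
  n10 = mul(7, 7) = 49
  n11 = if0(n9=7 -> else branch n9) = 7
  n12 = add(49, 7) = 56
  n13 = max2(-4, -3) = -3
  n15 = max2(56, 7) = 56
  n16 = max2(-3, 7) = 7
  n18 = max2(-3, 56) = 56
  n21 = max2(7, 56) = 56
  n22 = if0(x3=-4 -> else branch n21) = 56
  n23 = min2(56, 56) = 56
  n24 = if0(x3=-4 -> else branch n15) = 56
  n26 = sub(56, 56) = 0

After the edit, cleaning proceeds:
  n1: a read changed (x3 -4->0) — executes, giving 0.
  n3: a read changed (n1 -3->0) — executes, giving -7.
  n4: a read changed (n3 -10->-7) — executes, giving 7 — identical to its old value.
  n5: a read changed (n1 -3->0) — executes, giving 7.
  n7: a read changed (n5 4->7) — executes, giving 7 — identical to its old value.
  n9: dirty, but its reads are unchanged (n7 unchanged); cached 7 stands.
  n10: dirty, but its reads are unchanged (n9 unchanged, n4 unchanged); cached 49 stands.
  n11: dirty, but its reads are unchanged (n9 unchanged, n9 unchanged); cached 7 stands.
  n12: dirty, but its reads are unchanged (n10 unchanged, n11 unchanged); cached 56 stands.
  n13: a read changed (x3 -4->0) — executes, giving 0.
  n15: dirty, but its reads are unchanged (n12 unchanged, n4 unchanged); cached 56 stands.
  n16: a read changed (n1 -3->0) — executes, giving 7 — identical to its old value.
  n17: had never run; runs now, result 63.
  n18: a read changed (n13 -3->0) — executes, giving 56 — identical to its old value.
  n19: had never run; runs now, result 119.
  n21: dirty, but its reads are unchanged (n16 unchanged, n18 unchanged); cached 56 stands.
  n22: a read changed (x3 -4->0) — executes, giving 119.
  n23: a read changed (n22 56->119) — executes, giving 56 — identical to its old value.
  n24: a read changed (x3 -4->0) — executes, giving 56 — identical to its old value.
  n26: dirty, but its reads are unchanged (n24 unchanged, n23 unchanged); cached 0 stands.

Note the branch switch — n17, n19 had no cache and run now for the first time.

The edit dirties: n1, n3, n4, n5, n7, n9, n10, n11, n12, n13, n15, n16, n18, n21, n22, n23, n24, n26.
13 computations run: n1, n3, n4, n5, n7, n13, n16, n17, n18, n19, n22, n23, n24.
Cache hits after checking: n9, n10, n11, n12, n15, n21, n26.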